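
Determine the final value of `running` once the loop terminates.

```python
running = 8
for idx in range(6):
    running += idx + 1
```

Let's trace through this code step by step.

Initialize: running = 8
Entering loop: for idx in range(6):
After iteration 1: idx = 0, running = 9
After iteration 2: idx = 1, running = 11
After iteration 3: idx = 2, running = 14
After iteration 4: idx = 3, running = 18
After iteration 5: idx = 4, running = 23
After iteration 6: idx = 5, running = 29
Loop ends.

Final answer: 29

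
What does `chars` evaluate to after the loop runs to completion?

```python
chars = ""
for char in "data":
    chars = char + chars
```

Let's trace through this code step by step.

Initialize: chars = ''
Entering loop: for char in "data":
After iteration 1: char = 'd', chars = 'd'
After iteration 2: char = 'a', chars = 'ad'
After iteration 3: char = 't', chars = 'tad'
After iteration 4: char = 'a', chars = 'atad'
Loop ends.

Final answer: 'atad'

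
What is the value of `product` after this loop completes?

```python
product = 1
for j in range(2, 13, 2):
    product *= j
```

Let's trace through this code step by step.

Initialize: product = 1
Entering loop: for j in range(2, 13, 2):
After iteration 1: j = 2, product = 2
After iteration 2: j = 4, product = 8
After iteration 3: j = 6, product = 48
After iteration 4: j = 8, product = 384
After iteration 5: j = 10, product = 3840
After iteration 6: j = 12, product = 46080
Loop ends.

Final answer: 46080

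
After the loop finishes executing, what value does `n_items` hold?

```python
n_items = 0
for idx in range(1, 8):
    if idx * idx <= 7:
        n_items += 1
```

Let's trace through this code step by step.

Initialize: n_items = 0
Entering loop: for idx in range(1, 8):
After iteration 1: idx = 1, n_items = 1
After iteration 2: idx = 2, n_items = 2
After iteration 3: idx = 3, n_items = 2
After iteration 4: idx = 4, n_items = 2
After iteration 5: idx = 5, n_items = 2
After iteration 6: idx = 6, n_items = 2
After iteration 7: idx = 7, n_items = 2
Loop ends.

Final answer: 2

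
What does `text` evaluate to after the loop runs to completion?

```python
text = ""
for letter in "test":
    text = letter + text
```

Let's trace through this code step by step.

Initialize: text = ''
Entering loop: for letter in "test":
After iteration 1: letter = 't', text = 't'
After iteration 2: letter = 'e', text = 'et'
After iteration 3: letter = 's', text = 'set'
After iteration 4: letter = 't', text = 'tset'
Loop ends.

Final answer: 'tset'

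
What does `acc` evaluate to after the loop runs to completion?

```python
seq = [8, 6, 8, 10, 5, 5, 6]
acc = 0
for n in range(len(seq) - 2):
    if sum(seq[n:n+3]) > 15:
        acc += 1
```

Let's trace through this code step by step.

Initialize: seq = [8, 6, 8, 10, 5, 5, 6]
Initialize: acc = 0
Entering loop: for n in range(len(seq) - 2):
After iteration 1: n = 0, acc = 1
After iteration 2: n = 1, acc = 2
After iteration 3: n = 2, acc = 3
After iteration 4: n = 3, acc = 4
After iteration 5: n = 4, acc = 5
Loop ends.

Final answer: 5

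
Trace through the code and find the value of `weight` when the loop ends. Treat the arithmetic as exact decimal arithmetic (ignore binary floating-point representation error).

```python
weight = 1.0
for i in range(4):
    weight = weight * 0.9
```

Let's trace through this code step by step.

Initialize: weight = 1.0
Entering loop: for i in range(4):
After iteration 1: i = 0, weight = 0.9
After iteration 2: i = 1, weight = 0.81
After iteration 3: i = 2, weight = 0.729
After iteration 4: i = 3, weight = 0.6561
Loop ends.

Final answer: 0.6561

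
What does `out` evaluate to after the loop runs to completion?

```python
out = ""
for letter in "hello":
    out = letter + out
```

Let's trace through this code step by step.

Initialize: out = ''
Entering loop: for letter in "hello":
After iteration 1: letter = 'h', out = 'h'
After iteration 2: letter = 'e', out = 'eh'
After iteration 3: letter = 'l', out = 'leh'
After iteration 4: letter = 'l', out = 'lleh'
After iteration 5: letter = 'o', out = 'olleh'
Loop ends.

Final answer: 'olleh'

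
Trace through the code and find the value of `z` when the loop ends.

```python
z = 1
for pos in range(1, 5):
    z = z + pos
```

Let's trace through this code step by step.

Initialize: z = 1
Entering loop: for pos in range(1, 5):
After iteration 1: pos = 1, z = 2
After iteration 2: pos = 2, z = 4
After iteration 3: pos = 3, z = 7
After iteration 4: pos = 4, z = 11
Loop ends.

Final answer: 11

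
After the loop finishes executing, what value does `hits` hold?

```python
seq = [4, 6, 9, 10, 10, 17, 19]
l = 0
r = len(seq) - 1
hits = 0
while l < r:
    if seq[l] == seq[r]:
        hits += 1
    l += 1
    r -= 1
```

Let's trace through this code step by step.

Initialize: seq = [4, 6, 9, 10, 10, 17, 19]
Initialize: l = 0
Initialize: r = 6
Initialize: hits = 0
Entering loop: while l < r:
After iteration 1: l = 1, r = 5, hits = 0
After iteration 2: l = 2, r = 4, hits = 0
After iteration 3: l = 3, r = 3, hits = 0
Loop ends.

Final answer: 0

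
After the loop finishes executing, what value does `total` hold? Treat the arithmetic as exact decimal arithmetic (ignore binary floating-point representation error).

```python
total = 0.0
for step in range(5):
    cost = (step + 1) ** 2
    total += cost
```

Let's trace through this code step by step.

Initialize: total = 0.0
Entering loop: for step in range(5):
After iteration 1: step = 0, total = 1.0, cost = 1
After iteration 2: step = 1, total = 5.0, cost = 4
After iteration 3: step = 2, total = 14.0, cost = 9
After iteration 4: step = 3, total = 30.0, cost = 16
After iteration 5: step = 4, total = 55.0, cost = 25
Loop ends.

Final answer: 55.0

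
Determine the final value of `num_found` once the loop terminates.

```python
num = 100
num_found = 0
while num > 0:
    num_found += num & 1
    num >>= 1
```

Let's trace through this code step by step.

Initialize: num = 100
Initialize: num_found = 0
Entering loop: while num > 0:
After iteration 1: num = 50, num_found = 0
After iteration 2: num = 25, num_found = 0
After iteration 3: num = 12, num_found = 1
After iteration 4: num = 6, num_found = 1
After iteration 5: num = 3, num_found = 1
After iteration 6: num = 1, num_found = 2
After iteration 7: num = 0, num_found = 3
Loop ends.

Final answer: 3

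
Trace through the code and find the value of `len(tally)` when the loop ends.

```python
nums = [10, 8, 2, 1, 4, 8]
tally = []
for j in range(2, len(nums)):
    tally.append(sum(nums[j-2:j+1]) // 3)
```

Let's trace through this code step by step.

Initialize: nums = [10, 8, 2, 1, 4, 8]
Initialize: tally = []
Entering loop: for j in range(2, len(nums)):
After iteration 1: j = 2, tally = [6]
After iteration 2: j = 3, tally = [6, 3]
After iteration 3: j = 4, tally = [6, 3, 2]
After iteration 4: j = 5, tally = [6, 3, 2, 4]
Loop ends.
len(tally) = 4

Final answer: 4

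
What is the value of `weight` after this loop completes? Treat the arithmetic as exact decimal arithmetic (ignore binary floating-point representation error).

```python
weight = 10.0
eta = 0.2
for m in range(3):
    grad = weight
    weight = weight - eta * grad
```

Let's trace through this code step by step.

Initialize: weight = 10.0
Initialize: eta = 0.2
Entering loop: for m in range(3):
After iteration 1: m = 0, weight = 8.0, grad = 10.0
After iteration 2: m = 1, weight = 6.4, grad = 8.0
After iteration 3: m = 2, weight = 5.12, grad = 6.4
Loop ends.

Final answer: 5.12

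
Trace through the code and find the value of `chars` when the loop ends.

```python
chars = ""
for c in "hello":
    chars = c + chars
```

Let's trace through this code step by step.

Initialize: chars = ''
Entering loop: for c in "hello":
After iteration 1: c = 'h', chars = 'h'
After iteration 2: c = 'e', chars = 'eh'
After iteration 3: c = 'l', chars = 'leh'
After iteration 4: c = 'l', chars = 'lleh'
After iteration 5: c = 'o', chars = 'olleh'
Loop ends.

Final answer: 'olleh'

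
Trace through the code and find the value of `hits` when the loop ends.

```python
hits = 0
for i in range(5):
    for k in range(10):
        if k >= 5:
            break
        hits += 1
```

Let's trace through this code step by step.

Initialize: hits = 0
Entering loop: for i in range(5):
After iteration 1: i = 0, hits = 5
After iteration 2: i = 1, hits = 10
After iteration 3: i = 2, hits = 15
After iteration 4: i = 3, hits = 20
After iteration 5: i = 4, hits = 25
Loop ends.

Final answer: 25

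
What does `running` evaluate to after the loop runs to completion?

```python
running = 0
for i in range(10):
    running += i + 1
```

Let's trace through this code step by step.

Initialize: running = 0
Entering loop: for i in range(10):
After iteration 1: i = 0, running = 1
After iteration 2: i = 1, running = 3
After iteration 3: i = 2, running = 6
After iteration 4: i = 3, running = 10
After iteration 5: i = 4, running = 15
After iteration 6: i = 5, running = 21
After iteration 7: i = 6, running = 28
After iteration 8: i = 7, running = 36
After iteration 9: i = 8, running = 45
After iteration 10: i = 9, running = 55
Loop ends.

Final answer: 55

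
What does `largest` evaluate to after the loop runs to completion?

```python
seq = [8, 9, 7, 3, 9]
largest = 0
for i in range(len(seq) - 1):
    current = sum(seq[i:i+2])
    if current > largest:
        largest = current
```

Let's trace through this code step by step.

Initialize: seq = [8, 9, 7, 3, 9]
Initialize: largest = 0
Entering loop: for i in range(len(seq) - 1):
After iteration 1: i = 0, largest = 17, current = 17
After iteration 2: i = 1, largest = 17, current = 16
After iteration 3: i = 2, largest = 17, current = 10
After iteration 4: i = 3, largest = 17, current = 12
Loop ends.

Final answer: 17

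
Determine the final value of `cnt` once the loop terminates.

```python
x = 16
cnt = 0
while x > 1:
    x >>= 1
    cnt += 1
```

Let's trace through this code step by step.

Initialize: x = 16
Initialize: cnt = 0
Entering loop: while x > 1:
After iteration 1: x = 8, cnt = 1
After iteration 2: x = 4, cnt = 2
After iteration 3: x = 2, cnt = 3
After iteration 4: x = 1, cnt = 4
Loop ends.

Final answer: 4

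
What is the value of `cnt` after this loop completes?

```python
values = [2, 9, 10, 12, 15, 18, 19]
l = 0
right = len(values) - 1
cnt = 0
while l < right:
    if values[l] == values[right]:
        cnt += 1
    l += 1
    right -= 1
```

Let's trace through this code step by step.

Initialize: values = [2, 9, 10, 12, 15, 18, 19]
Initialize: l = 0
Initialize: right = 6
Initialize: cnt = 0
Entering loop: while l < right:
After iteration 1: l = 1, right = 5, cnt = 0
After iteration 2: l = 2, right = 4, cnt = 0
After iteration 3: l = 3, right = 3, cnt = 0
Loop ends.

Final answer: 0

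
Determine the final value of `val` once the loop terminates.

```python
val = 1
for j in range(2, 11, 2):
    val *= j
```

Let's trace through this code step by step.

Initialize: val = 1
Entering loop: for j in range(2, 11, 2):
After iteration 1: j = 2, val = 2
After iteration 2: j = 4, val = 8
After iteration 3: j = 6, val = 48
After iteration 4: j = 8, val = 384
After iteration 5: j = 10, val = 3840
Loop ends.

Final answer: 3840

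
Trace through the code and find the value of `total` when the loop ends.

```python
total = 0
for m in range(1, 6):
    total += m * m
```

Let's trace through this code step by step.

Initialize: total = 0
Entering loop: for m in range(1, 6):
After iteration 1: m = 1, total = 1
After iteration 2: m = 2, total = 5
After iteration 3: m = 3, total = 14
After iteration 4: m = 4, total = 30
After iteration 5: m = 5, total = 55
Loop ends.

Final answer: 55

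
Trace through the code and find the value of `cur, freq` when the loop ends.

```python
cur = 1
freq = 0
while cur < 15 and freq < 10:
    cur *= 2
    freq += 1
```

Let's trace through this code step by step.

Initialize: cur = 1
Initialize: freq = 0
Entering loop: while cur < 15 and freq < 10:
After iteration 1: cur = 2, freq = 1
After iteration 2: cur = 4, freq = 2
After iteration 3: cur = 8, freq = 3
After iteration 4: cur = 16, freq = 4
Loop ends.

Final answer: 16, 4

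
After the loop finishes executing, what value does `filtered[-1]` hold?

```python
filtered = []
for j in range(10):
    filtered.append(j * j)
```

Let's trace through this code step by step.

Initialize: filtered = []
Entering loop: for j in range(10):
After iteration 1: j = 0, filtered = [0]
After iteration 2: j = 1, filtered = [0, 1]
After iteration 3: j = 2, filtered = [0, 1, 4]
After iteration 4: j = 3, filtered = [0, 1, 4, 9]
After iteration 5: j = 4, filtered = [0, 1, 4, 9, 16]
After iteration 6: j = 5, filtered = [0, 1, 4, 9, 16, 25]
After iteration 7: j = 6, filtered = [0, 1, 4, 9, 16, 25, 36]
After iteration 8: j = 7, filtered = [0, 1, 4, 9, 16, 25, 36, 49]
After iteration 9: j = 8, filtered = [0, 1, 4, 9, 16, 25, 36, 49, 64]
After iteration 10: j = 9, filtered = [0, 1, 4, 9, 16, 25, 36, 49, 64, 81]
Loop ends.
filtered[-1] = 81

Final answer: 81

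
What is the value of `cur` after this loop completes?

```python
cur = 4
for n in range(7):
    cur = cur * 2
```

Let's trace through this code step by step.

Initialize: cur = 4
Entering loop: for n in range(7):
After iteration 1: n = 0, cur = 8
After iteration 2: n = 1, cur = 16
After iteration 3: n = 2, cur = 32
After iteration 4: n = 3, cur = 64
After iteration 5: n = 4, cur = 128
After iteration 6: n = 5, cur = 256
After iteration 7: n = 6, cur = 512
Loop ends.

Final answer: 512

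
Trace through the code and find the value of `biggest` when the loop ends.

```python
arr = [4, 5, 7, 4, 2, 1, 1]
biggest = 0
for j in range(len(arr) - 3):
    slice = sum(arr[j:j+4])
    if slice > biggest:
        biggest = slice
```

Let's trace through this code step by step.

Initialize: arr = [4, 5, 7, 4, 2, 1, 1]
Initialize: biggest = 0
Entering loop: for j in range(len(arr) - 3):
After iteration 1: j = 0, biggest = 20, slice = 20
After iteration 2: j = 1, biggest = 20, slice = 18
After iteration 3: j = 2, biggest = 20, slice = 14
After iteration 4: j = 3, biggest = 20, slice = 8
Loop ends.

Final answer: 20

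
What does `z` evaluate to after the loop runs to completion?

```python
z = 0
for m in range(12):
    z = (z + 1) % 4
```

Let's trace through this code step by step.

Initialize: z = 0
Entering loop: for m in range(12):
After iteration 1: m = 0, z = 1
After iteration 2: m = 1, z = 2
After iteration 3: m = 2, z = 3
After iteration 4: m = 3, z = 0
After iteration 5: m = 4, z = 1
After iteration 6: m = 5, z = 2
After iteration 7: m = 6, z = 3
After iteration 8: m = 7, z = 0
After iteration 9: m = 8, z = 1
After iteration 10: m = 9, z = 2
After iteration 11: m = 10, z = 3
After iteration 12: m = 11, z = 0
Loop ends.

Final answer: 0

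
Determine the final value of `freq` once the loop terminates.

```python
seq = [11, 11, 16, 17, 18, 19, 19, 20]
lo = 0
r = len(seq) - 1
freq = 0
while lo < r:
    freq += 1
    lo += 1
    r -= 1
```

Let's trace through this code step by step.

Initialize: seq = [11, 11, 16, 17, 18, 19, 19, 20]
Initialize: lo = 0
Initialize: r = 7
Initialize: freq = 0
Entering loop: while lo < r:
After iteration 1: lo = 1, r = 6, freq = 1
After iteration 2: lo = 2, r = 5, freq = 2
After iteration 3: lo = 3, r = 4, freq = 3
After iteration 4: lo = 4, r = 3, freq = 4
Loop ends.

Final answer: 4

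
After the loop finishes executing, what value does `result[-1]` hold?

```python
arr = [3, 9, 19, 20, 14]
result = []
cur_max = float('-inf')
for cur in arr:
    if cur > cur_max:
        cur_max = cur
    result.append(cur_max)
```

Let's trace through this code step by step.

Initialize: arr = [3, 9, 19, 20, 14]
Initialize: result = []
Initialize: cur_max = -inf
Entering loop: for cur in arr:
After iteration 1: cur = 3, result = [3], cur_max = 3
After iteration 2: cur = 9, result = [3, 9], cur_max = 9
After iteration 3: cur = 19, result = [3, 9, 19], cur_max = 19
After iteration 4: cur = 20, result = [3, 9, 19, 20], cur_max = 20
After iteration 5: cur = 14, result = [3, 9, 19, 20, 20], cur_max = 20
Loop ends.
result[-1] = 20

Final answer: 20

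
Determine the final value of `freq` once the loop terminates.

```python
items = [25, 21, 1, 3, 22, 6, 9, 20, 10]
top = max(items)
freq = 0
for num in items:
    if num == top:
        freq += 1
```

Let's trace through this code step by step.

Initialize: items = [25, 21, 1, 3, 22, 6, 9, 20, 10]
Initialize: top = 25
Initialize: freq = 0
Entering loop: for num in items:
After iteration 1: num = 25, freq = 1
After iteration 2: num = 21, freq = 1
After iteration 3: num = 1, freq = 1
After iteration 4: num = 3, freq = 1
After iteration 5: num = 22, freq = 1
After iteration 6: num = 6, freq = 1
After iteration 7: num = 9, freq = 1
After iteration 8: num = 20, freq = 1
After iteration 9: num = 10, freq = 1
Loop ends.

Final answer: 1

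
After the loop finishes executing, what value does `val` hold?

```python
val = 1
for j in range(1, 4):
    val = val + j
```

Let's trace through this code step by step.

Initialize: val = 1
Entering loop: for j in range(1, 4):
After iteration 1: j = 1, val = 2
After iteration 2: j = 2, val = 4
After iteration 3: j = 3, val = 7
Loop ends.

Final answer: 7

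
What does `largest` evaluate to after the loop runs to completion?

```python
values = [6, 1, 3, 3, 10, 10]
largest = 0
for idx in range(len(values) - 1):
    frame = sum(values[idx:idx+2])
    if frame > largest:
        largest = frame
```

Let's trace through this code step by step.

Initialize: values = [6, 1, 3, 3, 10, 10]
Initialize: largest = 0
Entering loop: for idx in range(len(values) - 1):
After iteration 1: idx = 0, largest = 7, frame = 7
After iteration 2: idx = 1, largest = 7, frame = 4
After iteration 3: idx = 2, largest = 7, frame = 6
After iteration 4: idx = 3, largest = 13, frame = 13
After iteration 5: idx = 4, largest = 20, frame = 20
Loop ends.

Final answer: 20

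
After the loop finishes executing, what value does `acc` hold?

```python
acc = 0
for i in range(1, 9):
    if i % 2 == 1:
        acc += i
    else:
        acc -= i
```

Let's trace through this code step by step.

Initialize: acc = 0
Entering loop: for i in range(1, 9):
After iteration 1: i = 1, acc = 1
After iteration 2: i = 2, acc = -1
After iteration 3: i = 3, acc = 2
After iteration 4: i = 4, acc = -2
After iteration 5: i = 5, acc = 3
After iteration 6: i = 6, acc = -3
After iteration 7: i = 7, acc = 4
After iteration 8: i = 8, acc = -4
Loop ends.

Final answer: -4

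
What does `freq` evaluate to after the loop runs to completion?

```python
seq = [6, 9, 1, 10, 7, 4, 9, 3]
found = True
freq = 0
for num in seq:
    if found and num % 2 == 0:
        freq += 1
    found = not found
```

Let's trace through this code step by step.

Initialize: seq = [6, 9, 1, 10, 7, 4, 9, 3]
Initialize: found = True
Initialize: freq = 0
Entering loop: for num in seq:
After iteration 1: num = 6, found = False, freq = 1
After iteration 2: num = 9, found = True, freq = 1
After iteration 3: num = 1, found = False, freq = 1
After iteration 4: num = 10, found = True, freq = 1
After iteration 5: num = 7, found = False, freq = 1
After iteration 6: num = 4, found = True, freq = 1
After iteration 7: num = 9, found = False, freq = 1
After iteration 8: num = 3, found = True, freq = 1
Loop ends.

Final answer: 1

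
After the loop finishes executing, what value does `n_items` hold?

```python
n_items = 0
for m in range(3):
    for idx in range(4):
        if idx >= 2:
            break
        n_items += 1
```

Let's trace through this code step by step.

Initialize: n_items = 0
Entering loop: for m in range(3):
After iteration 1: m = 0, n_items = 2
After iteration 2: m = 1, n_items = 4
After iteration 3: m = 2, n_items = 6
Loop ends.

Final answer: 6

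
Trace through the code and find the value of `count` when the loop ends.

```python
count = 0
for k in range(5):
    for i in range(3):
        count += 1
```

Let's trace through this code step by step.

Initialize: count = 0
Entering loop: for k in range(5):
After iteration 1: k = 0, count = 3
After iteration 2: k = 1, count = 6
After iteration 3: k = 2, count = 9
After iteration 4: k = 3, count = 12
After iteration 5: k = 4, count = 15
Loop ends.

Final answer: 15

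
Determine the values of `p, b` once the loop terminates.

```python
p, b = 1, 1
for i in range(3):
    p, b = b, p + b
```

Let's trace through this code step by step.

Initialize: p = 1
Initialize: b = 1
Entering loop: for i in range(3):
After iteration 1: i = 0, p = 1, b = 2
After iteration 2: i = 1, p = 2, b = 3
After iteration 3: i = 2, p = 3, b = 5
Loop ends.

Final answer: 3, 5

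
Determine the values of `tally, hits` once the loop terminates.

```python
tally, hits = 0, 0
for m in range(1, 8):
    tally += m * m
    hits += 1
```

Let's trace through this code step by step.

Initialize: tally = 0
Initialize: hits = 0
Entering loop: for m in range(1, 8):
After iteration 1: m = 1, tally = 1, hits = 1
After iteration 2: m = 2, tally = 5, hits = 2
After iteration 3: m = 3, tally = 14, hits = 3
After iteration 4: m = 4, tally = 30, hits = 4
After iteration 5: m = 5, tally = 55, hits = 5
After iteration 6: m = 6, tally = 91, hits = 6
After iteration 7: m = 7, tally = 140, hits = 7
Loop ends.

Final answer: 140, 7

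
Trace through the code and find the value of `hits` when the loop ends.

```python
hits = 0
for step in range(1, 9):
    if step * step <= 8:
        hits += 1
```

Let's trace through this code step by step.

Initialize: hits = 0
Entering loop: for step in range(1, 9):
After iteration 1: step = 1, hits = 1
After iteration 2: step = 2, hits = 2
After iteration 3: step = 3, hits = 2
After iteration 4: step = 4, hits = 2
After iteration 5: step = 5, hits = 2
After iteration 6: step = 6, hits = 2
After iteration 7: step = 7, hits = 2
After iteration 8: step = 8, hits = 2
Loop ends.

Final answer: 2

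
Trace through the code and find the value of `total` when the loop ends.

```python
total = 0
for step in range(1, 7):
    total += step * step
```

Let's trace through this code step by step.

Initialize: total = 0
Entering loop: for step in range(1, 7):
After iteration 1: step = 1, total = 1
After iteration 2: step = 2, total = 5
After iteration 3: step = 3, total = 14
After iteration 4: step = 4, total = 30
After iteration 5: step = 5, total = 55
After iteration 6: step = 6, total = 91
Loop ends.

Final answer: 91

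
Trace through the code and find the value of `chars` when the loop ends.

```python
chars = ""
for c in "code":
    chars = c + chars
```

Let's trace through this code step by step.

Initialize: chars = ''
Entering loop: for c in "code":
After iteration 1: c = 'c', chars = 'c'
After iteration 2: c = 'o', chars = 'oc'
After iteration 3: c = 'd', chars = 'doc'
After iteration 4: c = 'e', chars = 'edoc'
Loop ends.

Final answer: 'edoc'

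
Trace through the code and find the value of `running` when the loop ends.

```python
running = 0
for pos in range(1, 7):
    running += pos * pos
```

Let's trace through this code step by step.

Initialize: running = 0
Entering loop: for pos in range(1, 7):
After iteration 1: pos = 1, running = 1
After iteration 2: pos = 2, running = 5
After iteration 3: pos = 3, running = 14
After iteration 4: pos = 4, running = 30
After iteration 5: pos = 5, running = 55
After iteration 6: pos = 6, running = 91
Loop ends.

Final answer: 91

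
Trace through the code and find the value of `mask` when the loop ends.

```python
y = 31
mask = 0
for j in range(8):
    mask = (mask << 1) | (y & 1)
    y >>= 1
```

Let's trace through this code step by step.

Initialize: y = 31
Initialize: mask = 0
Entering loop: for j in range(8):
After iteration 1: j = 0, y = 15, mask = 1
After iteration 2: j = 1, y = 7, mask = 3
After iteration 3: j = 2, y = 3, mask = 7
After iteration 4: j = 3, y = 1, mask = 15
After iteration 5: j = 4, y = 0, mask = 31
After iteration 6: j = 5, y = 0, mask = 62
After iteration 7: j = 6, y = 0, mask = 124
After iteration 8: j = 7, y = 0, mask = 248
Loop ends.

Final answer: 248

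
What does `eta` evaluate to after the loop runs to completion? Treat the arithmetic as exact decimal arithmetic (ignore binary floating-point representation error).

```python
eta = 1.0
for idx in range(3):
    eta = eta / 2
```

Let's trace through this code step by step.

Initialize: eta = 1.0
Entering loop: for idx in range(3):
After iteration 1: idx = 0, eta = 0.5
After iteration 2: idx = 1, eta = 0.25
After iteration 3: idx = 2, eta = 0.125
Loop ends.

Final answer: 0.125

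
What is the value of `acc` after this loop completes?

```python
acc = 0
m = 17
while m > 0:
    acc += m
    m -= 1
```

Let's trace through this code step by step.

Initialize: acc = 0
Initialize: m = 17
Entering loop: while m > 0:
After iteration 1: acc = 17, m = 16
After iteration 2: acc = 33, m = 15
After iteration 3: acc = 48, m = 14
After iteration 4: acc = 62, m = 13
After iteration 5: acc = 75, m = 12
After iteration 6: acc = 87, m = 11
After iteration 7: acc = 98, m = 10
After iteration 8: acc = 108, m = 9
After iteration 9: acc = 117, m = 8
After iteration 10: acc = 125, m = 7
After iteration 11: acc = 132, m = 6
After iteration 12: acc = 138, m = 5
After iteration 13: acc = 143, m = 4
After iteration 14: acc = 147, m = 3
After iteration 15: acc = 150, m = 2
After iteration 16: acc = 152, m = 1
After iteration 17: acc = 153, m = 0
Loop ends.

Final answer: 153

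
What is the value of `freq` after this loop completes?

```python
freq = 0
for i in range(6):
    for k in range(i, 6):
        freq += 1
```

Let's trace through this code step by step.

Initialize: freq = 0
Entering loop: for i in range(6):
After iteration 1: i = 0, freq = 6
After iteration 2: i = 1, freq = 11
After iteration 3: i = 2, freq = 15
After iteration 4: i = 3, freq = 18
After iteration 5: i = 4, freq = 20
After iteration 6: i = 5, freq = 21
Loop ends.

Final answer: 21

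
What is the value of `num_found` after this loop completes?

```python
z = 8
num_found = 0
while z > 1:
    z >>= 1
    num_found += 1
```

Let's trace through this code step by step.

Initialize: z = 8
Initialize: num_found = 0
Entering loop: while z > 1:
After iteration 1: z = 4, num_found = 1
After iteration 2: z = 2, num_found = 2
After iteration 3: z = 1, num_found = 3
Loop ends.

Final answer: 3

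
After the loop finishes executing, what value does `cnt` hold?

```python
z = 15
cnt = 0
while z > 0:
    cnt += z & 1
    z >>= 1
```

Let's trace through this code step by step.

Initialize: z = 15
Initialize: cnt = 0
Entering loop: while z > 0:
After iteration 1: z = 7, cnt = 1
After iteration 2: z = 3, cnt = 2
After iteration 3: z = 1, cnt = 3
After iteration 4: z = 0, cnt = 4
Loop ends.

Final answer: 4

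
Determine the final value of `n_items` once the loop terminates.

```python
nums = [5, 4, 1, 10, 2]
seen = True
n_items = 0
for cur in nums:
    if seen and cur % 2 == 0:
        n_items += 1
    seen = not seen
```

Let's trace through this code step by step.

Initialize: nums = [5, 4, 1, 10, 2]
Initialize: seen = True
Initialize: n_items = 0
Entering loop: for cur in nums:
After iteration 1: cur = 5, seen = False, n_items = 0
After iteration 2: cur = 4, seen = True, n_items = 0
After iteration 3: cur = 1, seen = False, n_items = 0
After iteration 4: cur = 10, seen = True, n_items = 0
After iteration 5: cur = 2, seen = False, n_items = 1
Loop ends.

Final answer: 1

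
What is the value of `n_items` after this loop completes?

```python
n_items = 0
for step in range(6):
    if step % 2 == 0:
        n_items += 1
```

Let's trace through this code step by step.

Initialize: n_items = 0
Entering loop: for step in range(6):
After iteration 1: step = 0, n_items = 1
After iteration 2: step = 1, n_items = 1
After iteration 3: step = 2, n_items = 2
After iteration 4: step = 3, n_items = 2
After iteration 5: step = 4, n_items = 3
After iteration 6: step = 5, n_items = 3
Loop ends.

Final answer: 3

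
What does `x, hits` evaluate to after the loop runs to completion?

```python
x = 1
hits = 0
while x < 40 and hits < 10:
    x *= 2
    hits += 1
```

Let's trace through this code step by step.

Initialize: x = 1
Initialize: hits = 0
Entering loop: while x < 40 and hits < 10:
After iteration 1: x = 2, hits = 1
After iteration 2: x = 4, hits = 2
After iteration 3: x = 8, hits = 3
After iteration 4: x = 16, hits = 4
After iteration 5: x = 32, hits = 5
After iteration 6: x = 64, hits = 6
Loop ends.

Final answer: 64, 6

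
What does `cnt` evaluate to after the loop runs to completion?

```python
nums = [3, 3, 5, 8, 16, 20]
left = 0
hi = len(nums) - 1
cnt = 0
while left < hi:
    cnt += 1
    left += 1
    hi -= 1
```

Let's trace through this code step by step.

Initialize: nums = [3, 3, 5, 8, 16, 20]
Initialize: left = 0
Initialize: hi = 5
Initialize: cnt = 0
Entering loop: while left < hi:
After iteration 1: left = 1, hi = 4, cnt = 1
After iteration 2: left = 2, hi = 3, cnt = 2
After iteration 3: left = 3, hi = 2, cnt = 3
Loop ends.

Final answer: 3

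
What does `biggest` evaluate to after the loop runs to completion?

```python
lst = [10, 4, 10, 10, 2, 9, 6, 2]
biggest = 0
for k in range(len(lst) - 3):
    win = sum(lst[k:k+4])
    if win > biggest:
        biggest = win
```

Let's trace through this code step by step.

Initialize: lst = [10, 4, 10, 10, 2, 9, 6, 2]
Initialize: biggest = 0
Entering loop: for k in range(len(lst) - 3):
After iteration 1: k = 0, biggest = 34, win = 34
After iteration 2: k = 1, biggest = 34, win = 26
After iteration 3: k = 2, biggest = 34, win = 31
After iteration 4: k = 3, biggest = 34, win = 27
After iteration 5: k = 4, biggest = 34, win = 19
Loop ends.

Final answer: 34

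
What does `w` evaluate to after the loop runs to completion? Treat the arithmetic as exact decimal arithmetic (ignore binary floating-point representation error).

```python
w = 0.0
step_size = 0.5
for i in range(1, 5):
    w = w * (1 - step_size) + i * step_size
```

Let's trace through this code step by step.

Initialize: w = 0.0
Initialize: step_size = 0.5
Entering loop: for i in range(1, 5):
After iteration 1: i = 1, w = 0.5
After iteration 2: i = 2, w = 1.25
After iteration 3: i = 3, w = 2.125
After iteration 4: i = 4, w = 3.0625
Loop ends.

Final answer: 3.0625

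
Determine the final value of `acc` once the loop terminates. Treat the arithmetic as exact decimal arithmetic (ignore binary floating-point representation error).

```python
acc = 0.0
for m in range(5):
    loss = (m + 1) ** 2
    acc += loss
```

Let's trace through this code step by step.

Initialize: acc = 0.0
Entering loop: for m in range(5):
After iteration 1: m = 0, acc = 1.0, loss = 1
After iteration 2: m = 1, acc = 5.0, loss = 4
After iteration 3: m = 2, acc = 14.0, loss = 9
After iteration 4: m = 3, acc = 30.0, loss = 16
After iteration 5: m = 4, acc = 55.0, loss = 25
Loop ends.

Final answer: 55.0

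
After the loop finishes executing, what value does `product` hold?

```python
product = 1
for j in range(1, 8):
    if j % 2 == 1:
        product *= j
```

Let's trace through this code step by step.

Initialize: product = 1
Entering loop: for j in range(1, 8):
After iteration 1: j = 1, product = 1
After iteration 2: j = 2, product = 1
After iteration 3: j = 3, product = 3
After iteration 4: j = 4, product = 3
After iteration 5: j = 5, product = 15
After iteration 6: j = 6, product = 15
After iteration 7: j = 7, product = 105
Loop ends.

Final answer: 105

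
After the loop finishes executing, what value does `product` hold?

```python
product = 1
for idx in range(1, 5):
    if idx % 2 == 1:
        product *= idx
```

Let's trace through this code step by step.

Initialize: product = 1
Entering loop: for idx in range(1, 5):
After iteration 1: idx = 1, product = 1
After iteration 2: idx = 2, product = 1
After iteration 3: idx = 3, product = 3
After iteration 4: idx = 4, product = 3
Loop ends.

Final answer: 3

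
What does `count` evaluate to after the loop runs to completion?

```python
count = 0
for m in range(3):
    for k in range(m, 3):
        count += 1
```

Let's trace through this code step by step.

Initialize: count = 0
Entering loop: for m in range(3):
After iteration 1: m = 0, count = 3
After iteration 2: m = 1, count = 5
After iteration 3: m = 2, count = 6
Loop ends.

Final answer: 6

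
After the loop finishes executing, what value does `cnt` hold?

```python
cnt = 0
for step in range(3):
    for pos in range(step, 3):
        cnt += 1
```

Let's trace through this code step by step.

Initialize: cnt = 0
Entering loop: for step in range(3):
After iteration 1: step = 0, cnt = 3
After iteration 2: step = 1, cnt = 5
After iteration 3: step = 2, cnt = 6
Loop ends.

Final answer: 6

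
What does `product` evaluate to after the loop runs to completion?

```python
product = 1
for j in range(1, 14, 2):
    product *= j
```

Let's trace through this code step by step.

Initialize: product = 1
Entering loop: for j in range(1, 14, 2):
After iteration 1: j = 1, product = 1
After iteration 2: j = 3, product = 3
After iteration 3: j = 5, product = 15
After iteration 4: j = 7, product = 105
After iteration 5: j = 9, product = 945
After iteration 6: j = 11, product = 10395
After iteration 7: j = 13, product = 135135
Loop ends.

Final answer: 135135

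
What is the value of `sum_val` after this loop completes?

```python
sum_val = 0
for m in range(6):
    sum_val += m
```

Let's trace through this code step by step.

Initialize: sum_val = 0
Entering loop: for m in range(6):
After iteration 1: m = 0, sum_val = 0
After iteration 2: m = 1, sum_val = 1
After iteration 3: m = 2, sum_val = 3
After iteration 4: m = 3, sum_val = 6
After iteration 5: m = 4, sum_val = 10
After iteration 6: m = 5, sum_val = 15
Loop ends.

Final answer: 15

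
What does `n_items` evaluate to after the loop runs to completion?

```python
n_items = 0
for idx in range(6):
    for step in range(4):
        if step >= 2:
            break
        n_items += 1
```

Let's trace through this code step by step.

Initialize: n_items = 0
Entering loop: for idx in range(6):
After iteration 1: idx = 0, n_items = 2
After iteration 2: idx = 1, n_items = 4
After iteration 3: idx = 2, n_items = 6
After iteration 4: idx = 3, n_items = 8
After iteration 5: idx = 4, n_items = 10
After iteration 6: idx = 5, n_items = 12
Loop ends.

Final answer: 12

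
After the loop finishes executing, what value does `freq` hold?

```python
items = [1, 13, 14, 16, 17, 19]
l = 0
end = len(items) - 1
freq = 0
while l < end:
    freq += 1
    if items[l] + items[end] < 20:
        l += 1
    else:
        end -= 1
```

Let's trace through this code step by step.

Initialize: items = [1, 13, 14, 16, 17, 19]
Initialize: l = 0
Initialize: end = 5
Initialize: freq = 0
Entering loop: while l < end:
After iteration 1: l = 0, end = 4, freq = 1
After iteration 2: l = 1, end = 4, freq = 2
After iteration 3: l = 1, end = 3, freq = 3
After iteration 4: l = 1, end = 2, freq = 4
After iteration 5: l = 1, end = 1, freq = 5
Loop ends.

Final answer: 5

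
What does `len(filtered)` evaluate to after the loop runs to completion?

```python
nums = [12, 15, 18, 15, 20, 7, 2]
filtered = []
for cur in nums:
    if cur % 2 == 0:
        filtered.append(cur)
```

Let's trace through this code step by step.

Initialize: nums = [12, 15, 18, 15, 20, 7, 2]
Initialize: filtered = []
Entering loop: for cur in nums:
After iteration 1: cur = 12, filtered = [12]
After iteration 2: cur = 15, filtered = [12]
After iteration 3: cur = 18, filtered = [12, 18]
After iteration 4: cur = 15, filtered = [12, 18]
After iteration 5: cur = 20, filtered = [12, 18, 20]
After iteration 6: cur = 7, filtered = [12, 18, 20]
After iteration 7: cur = 2, filtered = [12, 18, 20, 2]
Loop ends.
len(filtered) = 4

Final answer: 4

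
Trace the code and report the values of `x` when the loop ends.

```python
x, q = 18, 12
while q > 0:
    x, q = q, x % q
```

Let's trace through this code step by step.

Initialize: x = 18
Initialize: q = 12
Entering loop: while q > 0:
After iteration 1: x = 12, q = 6
After iteration 2: x = 6, q = 0
Loop ends.

Final answer: 6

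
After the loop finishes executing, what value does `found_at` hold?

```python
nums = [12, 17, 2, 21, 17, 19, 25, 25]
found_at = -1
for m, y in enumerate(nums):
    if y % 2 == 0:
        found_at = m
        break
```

Let's trace through this code step by step.

Initialize: nums = [12, 17, 2, 21, 17, 19, 25, 25]
Initialize: found_at = -1
Entering loop: for m, y in enumerate(nums):
After iteration 1: m = 0, y = 12, found_at = 0
Loop ends.

Final answer: 0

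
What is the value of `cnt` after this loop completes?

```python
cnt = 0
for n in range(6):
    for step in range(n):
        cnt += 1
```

Let's trace through this code step by step.

Initialize: cnt = 0
Entering loop: for n in range(6):
After iteration 1: n = 0, cnt = 0
After iteration 2: n = 1, cnt = 1, step = 0
After iteration 3: n = 2, cnt = 3, step = 1
After iteration 4: n = 3, cnt = 6, step = 2
After iteration 5: n = 4, cnt = 10, step = 3
After iteration 6: n = 5, cnt = 15, step = 4
Loop ends.

Final answer: 15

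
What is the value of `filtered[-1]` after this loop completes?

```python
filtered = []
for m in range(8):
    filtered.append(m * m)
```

Let's trace through this code step by step.

Initialize: filtered = []
Entering loop: for m in range(8):
After iteration 1: m = 0, filtered = [0]
After iteration 2: m = 1, filtered = [0, 1]
After iteration 3: m = 2, filtered = [0, 1, 4]
After iteration 4: m = 3, filtered = [0, 1, 4, 9]
After iteration 5: m = 4, filtered = [0, 1, 4, 9, 16]
After iteration 6: m = 5, filtered = [0, 1, 4, 9, 16, 25]
After iteration 7: m = 6, filtered = [0, 1, 4, 9, 16, 25, 36]
After iteration 8: m = 7, filtered = [0, 1, 4, 9, 16, 25, 36, 49]
Loop ends.
filtered[-1] = 49

Final answer: 49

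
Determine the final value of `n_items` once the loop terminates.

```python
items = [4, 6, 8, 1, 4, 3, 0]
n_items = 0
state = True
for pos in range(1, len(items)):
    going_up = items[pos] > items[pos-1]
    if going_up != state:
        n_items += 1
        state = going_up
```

Let's trace through this code step by step.

Initialize: items = [4, 6, 8, 1, 4, 3, 0]
Initialize: n_items = 0
Initialize: state = True
Entering loop: for pos in range(1, len(items)):
After iteration 1: pos = 1, n_items = 0, state = True, going_up = True
After iteration 2: pos = 2, n_items = 0, state = True, going_up = True
After iteration 3: pos = 3, n_items = 1, state = False, going_up = False
After iteration 4: pos = 4, n_items = 2, state = True, going_up = True
After iteration 5: pos = 5, n_items = 3, state = False, going_up = False
After iteration 6: pos = 6, n_items = 3, state = False, going_up = False
Loop ends.

Final answer: 3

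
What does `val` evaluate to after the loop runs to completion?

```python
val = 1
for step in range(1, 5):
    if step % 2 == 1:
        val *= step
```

Let's trace through this code step by step.

Initialize: val = 1
Entering loop: for step in range(1, 5):
After iteration 1: step = 1, val = 1
After iteration 2: step = 2, val = 1
After iteration 3: step = 3, val = 3
After iteration 4: step = 4, val = 3
Loop ends.

Final answer: 3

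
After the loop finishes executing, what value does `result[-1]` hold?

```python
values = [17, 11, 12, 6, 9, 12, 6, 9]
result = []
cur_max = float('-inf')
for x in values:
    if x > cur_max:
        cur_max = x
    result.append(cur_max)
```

Let's trace through this code step by step.

Initialize: values = [17, 11, 12, 6, 9, 12, 6, 9]
Initialize: result = []
Initialize: cur_max = -inf
Entering loop: for x in values:
After iteration 1: x = 17, result = [17], cur_max = 17
After iteration 2: x = 11, result = [17, 17], cur_max = 17
After iteration 3: x = 12, result = [17, 17, 17], cur_max = 17
After iteration 4: x = 6, result = [17, 17, 17, 17], cur_max = 17
After iteration 5: x = 9, result = [17, 17, 17, 17, 17], cur_max = 17
After iteration 6: x = 12, result = [17, 17, 17, 17, 17, 17], cur_max = 17
After iteration 7: x = 6, result = [17, 17, 17, 17, 17, 17, 17], cur_max = 17
After iteration 8: x = 9, result = [17, 17, 17, 17, 17, 17, 17, 17], cur_max = 17
Loop ends.
result[-1] = 17

Final answer: 17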